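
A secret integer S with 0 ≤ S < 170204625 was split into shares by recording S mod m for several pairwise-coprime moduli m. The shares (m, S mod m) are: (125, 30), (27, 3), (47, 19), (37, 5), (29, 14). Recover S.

The moduli are pairwise coprime; N = 125·27·47·37·29 = 170204625.
N/125 = 1361637; 1361637 ≡ 12 (mod 125); 12·73 ≡ 1, so inverse 73.
N/27 = 6303875; 6303875 ≡ 23 (mod 27); 23·20 ≡ 1, so inverse 20.
N/47 = 3621375; 3621375 ≡ 25 (mod 47); 25·32 ≡ 1, so inverse 32.
N/37 = 4600125; 4600125 ≡ 26 (mod 37); 26·10 ≡ 1, so inverse 10.
N/29 = 5869125; 5869125 ≡ 18 (mod 29); 18·21 ≡ 1, so inverse 21.
S ≡ 30·1361637·73 + 3·6303875·20 + 19·3621375·32 + 5·4600125·10 + 14·5869125·21 = 7517542530.
7517542530 mod 170204625 = 28539030.

28539030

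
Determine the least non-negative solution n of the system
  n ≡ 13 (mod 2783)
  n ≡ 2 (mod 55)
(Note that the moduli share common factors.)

gcd(2783, 55) = 11 and 11 | (2 − 13), so the pair is consistent; merging gives n ≡ 8362 (mod 13915), where 13915 = lcm(2783, 55).
The solution is unique modulo lcm(2783, 55) = 13915.

8362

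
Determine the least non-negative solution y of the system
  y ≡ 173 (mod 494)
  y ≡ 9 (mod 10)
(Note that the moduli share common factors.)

Combine the congruences pairwise.
gcd(494, 10) = 2 and 2 | (9 − 173), so the pair is consistent; merging gives y ≡ 2149 (mod 2470), where 2470 = lcm(494, 10).
The solution is unique modulo lcm(494, 10) = 2470.

2149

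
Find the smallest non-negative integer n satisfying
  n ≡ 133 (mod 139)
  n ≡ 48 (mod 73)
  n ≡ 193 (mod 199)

The moduli are pairwise coprime; M = 139·73·199 = 2019253.
M/139 = 14527; 14527 ≡ 71 (mod 139); 71·47 ≡ 1, so inverse 47.
M/73 = 27661; 27661 ≡ 67 (mod 73); 67·12 ≡ 1, so inverse 12.
M/199 = 10147; 10147 ≡ 197 (mod 199); 197·99 ≡ 1, so inverse 99.
n ≡ 133·14527·47 + 48·27661·12 + 193·10147·99 = 300619742.
300619742 mod 2019253 = 1770298.

1770298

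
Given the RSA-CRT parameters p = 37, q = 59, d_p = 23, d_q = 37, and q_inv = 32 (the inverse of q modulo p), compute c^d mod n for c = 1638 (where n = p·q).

m₁ = c^(d_p) mod p: c ≡ 10 (mod 37), and 10^23 mod 37 = 26.
m₂ = c^(d_q) mod q: c ≡ 45 (mod 59), and 45^37 mod 59 = 49.
h = q_inv·(m₁ − m₂) mod p = 32·(26 − 49) mod 37 = 4.
m = m₂ + h·q = 49 + 4·59 = 285.

285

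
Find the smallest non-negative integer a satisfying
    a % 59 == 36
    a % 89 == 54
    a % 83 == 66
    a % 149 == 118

The moduli are pairwise coprime; N = 59·89·83·149 = 64939117.
N/59 = 1100663; 1100663 ≡ 18 (mod 59); 18·23 ≡ 1, so inverse 23.
N/89 = 729653; 729653 ≡ 31 (mod 89); 31·23 ≡ 1, so inverse 23.
N/83 = 782399; 782399 ≡ 41 (mod 83); 41·81 ≡ 1, so inverse 81.
N/149 = 435833; 435833 ≡ 8 (mod 149); 8·56 ≡ 1, so inverse 56.
a ≡ 36·1100663·23 + 54·729653·23 + 66·782399·81 + 118·435833·56 = 8880267508.
8880267508 mod 64939117 = 48547596.

48547596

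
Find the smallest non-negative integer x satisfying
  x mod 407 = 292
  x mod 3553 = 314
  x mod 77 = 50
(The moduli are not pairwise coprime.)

710914

gcd(407, 3553) = 11 and 11 | (314 − 292), so the pair is consistent; merging gives x ≡ 53609 (mod 131461), where 131461 = lcm(407, 3553).
gcd(131461, 77) = 11 and 11 | (50 − 53609), so the pair is consistent; merging gives x ≡ 710914 (mod 920227), where 920227 = lcm(131461, 77).
The solution is unique modulo lcm(407, 3553, 77) = 920227.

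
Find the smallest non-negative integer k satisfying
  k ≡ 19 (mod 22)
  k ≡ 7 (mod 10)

107

Combine the congruences pairwise.
gcd(22, 10) = 2 and 2 | (7 − 19), so the pair is consistent; merging gives k ≡ 107 (mod 110), where 110 = lcm(22, 10).
The solution is unique modulo lcm(22, 10) = 110.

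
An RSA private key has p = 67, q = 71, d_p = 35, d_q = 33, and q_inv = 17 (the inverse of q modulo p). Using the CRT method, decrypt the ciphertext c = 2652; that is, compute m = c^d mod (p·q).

m₁ = c^(d_p) mod p: c ≡ 39 (mod 67), and 39^35 mod 67 = 47.
m₂ = c^(d_q) mod q: c ≡ 25 (mod 71), and 25^33 mod 71 = 5.
h = q_inv·(m₁ − m₂) mod p = 17·(47 − 5) mod 67 = 44.
m = m₂ + h·q = 5 + 44·71 = 3129.

3129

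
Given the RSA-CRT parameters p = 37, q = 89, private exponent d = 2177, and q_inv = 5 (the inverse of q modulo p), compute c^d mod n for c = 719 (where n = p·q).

d_p = d mod (p−1) = 2177 mod 36 = 17; d_q = d mod (q−1) = 65.
m₁ = c^(d_p) mod p: c ≡ 16 (mod 37), and 16^17 mod 37 = 7.
m₂ = c^(d_q) mod q: c ≡ 7 (mod 89), and 7^65 mod 89 = 46.
h = q_inv·(m₁ − m₂) mod p = 5·(7 − 46) mod 37 = 27.
m = m₂ + h·q = 46 + 27·89 = 2449.

2449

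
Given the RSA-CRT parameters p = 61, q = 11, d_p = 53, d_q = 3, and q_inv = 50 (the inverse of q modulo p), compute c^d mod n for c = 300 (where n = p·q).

m₁ = c^(d_p) mod p: c ≡ 56 (mod 61), and 56^53 mod 61 = 42.
m₂ = c^(d_q) mod q: c ≡ 3 (mod 11), and 3^3 mod 11 = 5.
h = q_inv·(m₁ − m₂) mod p = 50·(42 − 5) mod 61 = 20.
m = m₂ + h·q = 5 + 20·11 = 225.

225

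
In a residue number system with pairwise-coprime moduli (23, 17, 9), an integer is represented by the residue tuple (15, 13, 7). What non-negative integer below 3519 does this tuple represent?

The moduli are pairwise coprime; N = 23·17·9 = 3519.
N/23 = 153; 153 ≡ 15 (mod 23); 15·20 ≡ 1, so inverse 20.
N/17 = 207; 207 ≡ 3 (mod 17); 3·6 ≡ 1, so inverse 6.
N/9 = 391; 391 ≡ 4 (mod 9); 4·7 ≡ 1, so inverse 7.
x ≡ 15·153·20 + 13·207·6 + 7·391·7 = 81205.
81205 mod 3519 = 268.

268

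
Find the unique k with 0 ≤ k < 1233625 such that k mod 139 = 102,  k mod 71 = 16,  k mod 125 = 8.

681758

The moduli are pairwise coprime; N = 139·71·125 = 1233625.
N/139 = 8875; 8875 ≡ 118 (mod 139); 118·86 ≡ 1, so inverse 86.
N/71 = 17375; 17375 ≡ 51 (mod 71); 51·39 ≡ 1, so inverse 39.
N/125 = 9869; 9869 ≡ 119 (mod 125); 119·104 ≡ 1, so inverse 104.
k ≡ 102·8875·86 + 16·17375·39 + 8·9869·104 = 96904508.
96904508 mod 1233625 = 681758.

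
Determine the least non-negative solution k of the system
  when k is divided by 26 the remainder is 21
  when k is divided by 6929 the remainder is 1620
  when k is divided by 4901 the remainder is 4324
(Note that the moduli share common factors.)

Combine the congruences pairwise.
gcd(26, 6929) = 13 and 13 | (1620 − 21), so the pair is consistent; merging gives k ≡ 8549 (mod 13858), where 13858 = lcm(26, 6929).
gcd(13858, 4901) = 169 and 169 | (4324 − 8549), so the pair is consistent; merging gives k ≡ 77839 (mod 401882), where 401882 = lcm(13858, 4901).
The solution is unique modulo lcm(26, 6929, 4901) = 401882.

77839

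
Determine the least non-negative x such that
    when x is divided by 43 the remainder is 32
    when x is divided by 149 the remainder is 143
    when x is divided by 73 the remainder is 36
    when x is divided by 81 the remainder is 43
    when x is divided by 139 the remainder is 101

5101238941

Combine the congruences pairwise.
From x ≡ 32 (mod 43) write x = 32 + 43t. Substituting into x ≡ 143 (mod 149) gives 43t ≡ 111 (mod 149), and since 43⁻¹ ≡ 52 (mod 149), t ≡ 110. Hence x ≡ 32 + 43·110 = 4762 (mod 6407).
From x ≡ 4762 (mod 6407) write x = 4762 + 6407t. Substituting into x ≡ 36 (mod 73) gives 6407t ≡ 19 (mod 73), and since 56⁻¹ ≡ 30 (mod 73), t ≡ 59. Hence x ≡ 4762 + 6407·59 = 382775 (mod 467711).
From x ≡ 382775 (mod 467711) write x = 382775 + 467711t. Substituting into x ≡ 43 (mod 81) gives 467711t ≡ 74 (mod 81), and since 17⁻¹ ≡ 62 (mod 81), t ≡ 52. Hence x ≡ 382775 + 467711·52 = 24703747 (mod 37884591).
From x ≡ 24703747 (mod 37884591) write x = 24703747 + 37884591t. Substituting into x ≡ 101 (mod 139) gives 37884591t ≡ 129 (mod 139), and since 2⁻¹ ≡ 70 (mod 139), t ≡ 134. Hence x ≡ 24703747 + 37884591·134 = 5101238941 (mod 5265958149).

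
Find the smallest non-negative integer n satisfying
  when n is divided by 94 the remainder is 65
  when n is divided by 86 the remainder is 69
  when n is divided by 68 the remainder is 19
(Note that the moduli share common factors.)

111267

gcd(94, 86) = 2 and 2 | (69 − 65), so the pair is consistent; merging gives n ≡ 2133 (mod 4042), where 4042 = lcm(94, 86).
gcd(4042, 68) = 2 and 2 | (19 − 2133), so the pair is consistent; merging gives n ≡ 111267 (mod 137428), where 137428 = lcm(4042, 68).
The solution is unique modulo lcm(94, 86, 68) = 137428.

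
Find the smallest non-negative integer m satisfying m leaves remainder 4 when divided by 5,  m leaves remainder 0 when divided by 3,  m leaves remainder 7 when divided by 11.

84

The moduli are pairwise coprime; N = 5·3·11 = 165.
N/5 = 33; 33 ≡ 3 (mod 5); 3·2 ≡ 1, so inverse 2.
N/3 = 55; 55 ≡ 1 (mod 3), inverse 1.
N/11 = 15; 15 ≡ 4 (mod 11); 4·3 ≡ 1, so inverse 3.
m ≡ 4·33·2 + 0·55·1 + 7·15·3 = 579.
579 mod 165 = 84.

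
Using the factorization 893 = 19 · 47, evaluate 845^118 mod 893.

142

Mod 19: 845 ≡ 9; by Fermat, exponent reduces to 118 mod 18 = 10; 9^10 ≡ 9 (mod 19).
Mod 47: 845 ≡ 46; by Fermat, exponent reduces to 118 mod 46 = 26; 46^26 ≡ 1 (mod 47).
Combine by CRT: x ≡ 9 (mod 19), x ≡ 1 (mod 47) ⇒ x ≡ 142 (mod 893).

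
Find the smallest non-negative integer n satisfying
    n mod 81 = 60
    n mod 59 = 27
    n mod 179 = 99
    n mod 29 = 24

15835155

From n ≡ 60 (mod 81) write n = 60 + 81t. Substituting into n ≡ 27 (mod 59) gives 81t ≡ 26 (mod 59), and since 22⁻¹ ≡ 51 (mod 59), t ≡ 28. Hence n ≡ 60 + 81·28 = 2328 (mod 4779).
From n ≡ 2328 (mod 4779) write n = 2328 + 4779t. Substituting into n ≡ 99 (mod 179) gives 4779t ≡ 98 (mod 179), and since 125⁻¹ ≡ 116 (mod 179), t ≡ 91. Hence n ≡ 2328 + 4779·91 = 437217 (mod 855441).
From n ≡ 437217 (mod 855441) write n = 437217 + 855441t. Substituting into n ≡ 24 (mod 29) gives 855441t ≡ 11 (mod 29), and since 28⁻¹ ≡ 28 (mod 29), t ≡ 18. Hence n ≡ 437217 + 855441·18 = 15835155 (mod 24807789).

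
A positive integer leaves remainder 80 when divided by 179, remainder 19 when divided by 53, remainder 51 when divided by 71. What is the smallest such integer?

538870

Combine the congruences pairwise.
From N ≡ 80 (mod 179) write N = 80 + 179t. Substituting into N ≡ 19 (mod 53) gives 179t ≡ 45 (mod 53), and since 20⁻¹ ≡ 8 (mod 53), t ≡ 42. Hence N ≡ 80 + 179·42 = 7598 (mod 9487).
From N ≡ 7598 (mod 9487) write N = 7598 + 9487t. Substituting into N ≡ 51 (mod 71) gives 9487t ≡ 50 (mod 71), and since 44⁻¹ ≡ 21 (mod 71), t ≡ 56. Hence N ≡ 7598 + 9487·56 = 538870 (mod 673577).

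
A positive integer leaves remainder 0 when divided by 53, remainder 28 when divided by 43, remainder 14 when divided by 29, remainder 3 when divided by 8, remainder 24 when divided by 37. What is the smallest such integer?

The moduli are pairwise coprime; M = 53·43·29·8·37 = 19562936.
M/53 = 369112; 369112 ≡ 20 (mod 53); 20·8 ≡ 1, so inverse 8.
M/43 = 454952; 454952 ≡ 12 (mod 43); 12·18 ≡ 1, so inverse 18.
M/29 = 674584; 674584 ≡ 15 (mod 29); 15·2 ≡ 1, so inverse 2.
M/8 = 2445367; 2445367 ≡ 7 (mod 8); 7·7 ≡ 1, so inverse 7.
M/37 = 528728; 528728 ≡ 35 (mod 37); 35·18 ≡ 1, so inverse 18.
N ≡ 0·369112·8 + 28·454952·18 + 14·674584·2 + 3·2445367·7 + 24·528728·18 = 527947363.
527947363 mod 19562936 = 19311027.

19311027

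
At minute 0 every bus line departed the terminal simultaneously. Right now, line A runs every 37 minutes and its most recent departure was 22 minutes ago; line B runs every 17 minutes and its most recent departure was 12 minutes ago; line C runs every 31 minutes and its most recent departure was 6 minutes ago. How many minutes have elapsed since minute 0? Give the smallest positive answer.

The moduli are pairwise coprime; N = 37·17·31 = 19499.
N/37 = 527; 527 ≡ 9 (mod 37); 9·33 ≡ 1, so inverse 33.
N/17 = 1147; 1147 ≡ 8 (mod 17); 8·15 ≡ 1, so inverse 15.
N/31 = 629; 629 ≡ 9 (mod 31); 9·7 ≡ 1, so inverse 7.
t ≡ 22·527·33 + 12·1147·15 + 6·629·7 = 615480.
615480 mod 19499 = 11011.

11011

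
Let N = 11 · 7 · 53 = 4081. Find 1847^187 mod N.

3618

Mod 11: 1847 ≡ 10; by Fermat, exponent reduces to 187 mod 10 = 7; 10^7 ≡ 10 (mod 11).
Mod 7: 1847 ≡ 6; by Fermat, exponent reduces to 187 mod 6 = 1; 6^1 ≡ 6 (mod 7).
Mod 53: 1847 ≡ 45; by Fermat, exponent reduces to 187 mod 52 = 31; 45^31 ≡ 14 (mod 53).
Combine by CRT: x ≡ 10 (mod 11), x ≡ 6 (mod 7), x ≡ 14 (mod 53) ⇒ x ≡ 3618 (mod 4081).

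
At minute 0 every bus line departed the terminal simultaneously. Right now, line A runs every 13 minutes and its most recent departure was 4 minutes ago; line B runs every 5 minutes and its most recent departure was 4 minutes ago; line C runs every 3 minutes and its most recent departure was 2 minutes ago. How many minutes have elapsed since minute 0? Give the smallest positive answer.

Combine the congruences pairwise.
From t ≡ 4 (mod 13) write t = 4 + 13s. Substituting into t ≡ 4 (mod 5) gives 13s ≡ 0 (mod 5), and since 3⁻¹ ≡ 2 (mod 5), s ≡ 0. Hence t ≡ 4 + 13·0 = 4 (mod 65).
From t ≡ 4 (mod 65) write t = 4 + 65s. Substituting into t ≡ 2 (mod 3) gives 65s ≡ 1 (mod 3), and since 2⁻¹ ≡ 2 (mod 3), s ≡ 2. Hence t ≡ 4 + 65·2 = 134 (mod 195).

134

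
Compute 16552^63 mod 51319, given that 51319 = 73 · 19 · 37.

Mod 73: 16552 ≡ 54; 54^63 ≡ 46 (mod 73).
Mod 19: 16552 ≡ 3; by Fermat, exponent reduces to 63 mod 18 = 9; 3^9 ≡ 18 (mod 19).
Mod 37: 16552 ≡ 13; by Fermat, exponent reduces to 63 mod 36 = 27; 13^27 ≡ 31 (mod 37).
Combine by CRT: x ≡ 46 (mod 73), x ≡ 18 (mod 19), x ≡ 31 (mod 37) ⇒ x ≡ 33553 (mod 51319).

33553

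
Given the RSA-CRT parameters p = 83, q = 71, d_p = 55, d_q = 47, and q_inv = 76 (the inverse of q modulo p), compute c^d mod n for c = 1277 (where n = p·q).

m₁ = c^(d_p) mod p: c ≡ 32 (mod 83), and 32^55 mod 83 = 20.
m₂ = c^(d_q) mod q: c ≡ 70 (mod 71), and 70^47 mod 71 = 70.
h = q_inv·(m₁ − m₂) mod p = 76·(20 − 70) mod 83 = 18.
m = m₂ + h·q = 70 + 18·71 = 1348.

1348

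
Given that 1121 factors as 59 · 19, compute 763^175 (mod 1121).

527

Mod 59: 763 ≡ 55; by Fermat, exponent reduces to 175 mod 58 = 1; 55^1 ≡ 55 (mod 59).
Mod 19: 763 ≡ 3; by Fermat, exponent reduces to 175 mod 18 = 13; 3^13 ≡ 14 (mod 19).
Combine by CRT: x ≡ 55 (mod 59), x ≡ 14 (mod 19) ⇒ x ≡ 527 (mod 1121).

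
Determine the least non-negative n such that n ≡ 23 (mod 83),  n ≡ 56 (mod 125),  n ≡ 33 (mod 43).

Combine the congruences pairwise.
From n ≡ 23 (mod 83) write n = 23 + 83t. Substituting into n ≡ 56 (mod 125) gives 83t ≡ 33 (mod 125), and since 83⁻¹ ≡ 122 (mod 125), t ≡ 26. Hence n ≡ 23 + 83·26 = 2181 (mod 10375).
From n ≡ 2181 (mod 10375) write n = 2181 + 10375t. Substituting into n ≡ 33 (mod 43) gives 10375t ≡ 2 (mod 43), and since 12⁻¹ ≡ 18 (mod 43), t ≡ 36. Hence n ≡ 2181 + 10375·36 = 375681 (mod 446125).

375681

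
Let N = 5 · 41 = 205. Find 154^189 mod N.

4

Mod 5: 154 ≡ 4; by Fermat, exponent reduces to 189 mod 4 = 1; 4^1 ≡ 4 (mod 5).
Mod 41: 154 ≡ 31; by Fermat, exponent reduces to 189 mod 40 = 29; 31^29 ≡ 4 (mod 41).
Combine by CRT: x ≡ 4 (mod 5), x ≡ 4 (mod 41) ⇒ x ≡ 4 (mod 205).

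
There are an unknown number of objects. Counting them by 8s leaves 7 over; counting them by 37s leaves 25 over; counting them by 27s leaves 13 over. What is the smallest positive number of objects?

5575

From N ≡ 7 (mod 8) write N = 7 + 8t. Substituting into N ≡ 25 (mod 37) gives 8t ≡ 18 (mod 37), and since 8⁻¹ ≡ 14 (mod 37), t ≡ 30. Hence N ≡ 7 + 8·30 = 247 (mod 296).
From N ≡ 247 (mod 296) write N = 247 + 296t. Substituting into N ≡ 13 (mod 27) gives 296t ≡ 9 (mod 27), and since 26⁻¹ ≡ 26 (mod 27), t ≡ 18. Hence N ≡ 247 + 296·18 = 5575 (mod 7992).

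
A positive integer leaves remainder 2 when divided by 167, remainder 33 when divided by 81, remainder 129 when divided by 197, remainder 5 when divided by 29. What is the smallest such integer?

41661492

From N ≡ 2 (mod 167) write N = 2 + 167t. Substituting into N ≡ 33 (mod 81) gives 167t ≡ 31 (mod 81), and since 5⁻¹ ≡ 65 (mod 81), t ≡ 71. Hence N ≡ 2 + 167·71 = 11859 (mod 13527).
From N ≡ 11859 (mod 13527) write N = 11859 + 13527t. Substituting into N ≡ 129 (mod 197) gives 13527t ≡ 90 (mod 197), and since 131⁻¹ ≡ 194 (mod 197), t ≡ 124. Hence N ≡ 11859 + 13527·124 = 1689207 (mod 2664819).
From N ≡ 1689207 (mod 2664819) write N = 1689207 + 2664819t. Substituting into N ≡ 5 (mod 29) gives 2664819t ≡ 19 (mod 29), and since 9⁻¹ ≡ 13 (mod 29), t ≡ 15. Hence N ≡ 1689207 + 2664819·15 = 41661492 (mod 77279751).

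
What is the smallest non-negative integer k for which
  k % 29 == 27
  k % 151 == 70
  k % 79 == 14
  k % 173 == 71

From k ≡ 27 (mod 29) write k = 27 + 29t. Substituting into k ≡ 70 (mod 151) gives 29t ≡ 43 (mod 151), and since 29⁻¹ ≡ 125 (mod 151), t ≡ 90. Hence k ≡ 27 + 29·90 = 2637 (mod 4379).
From k ≡ 2637 (mod 4379) write k = 2637 + 4379t. Substituting into k ≡ 14 (mod 79) gives 4379t ≡ 63 (mod 79), and since 34⁻¹ ≡ 7 (mod 79), t ≡ 46. Hence k ≡ 2637 + 4379·46 = 204071 (mod 345941).
From k ≡ 204071 (mod 345941) write k = 204071 + 345941t. Substituting into k ≡ 71 (mod 173) gives 345941t ≡ 140 (mod 173), and since 114⁻¹ ≡ 129 (mod 173), t ≡ 68. Hence k ≡ 204071 + 345941·68 = 23728059 (mod 59847793).

23728059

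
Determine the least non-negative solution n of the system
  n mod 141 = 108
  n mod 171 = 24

5325

Combine the congruences pairwise.
gcd(141, 171) = 3 and 3 | (24 − 108), so the pair is consistent; merging gives n ≡ 5325 (mod 8037), where 8037 = lcm(141, 171).
The solution is unique modulo lcm(141, 171) = 8037.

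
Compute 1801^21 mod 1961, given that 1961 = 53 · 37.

Mod 53: 1801 ≡ 52; 52^21 ≡ 52 (mod 53).
Mod 37: 1801 ≡ 25; 25^21 ≡ 11 (mod 37).
Combine by CRT: x ≡ 52 (mod 53), x ≡ 11 (mod 37) ⇒ x ≡ 529 (mod 1961).

529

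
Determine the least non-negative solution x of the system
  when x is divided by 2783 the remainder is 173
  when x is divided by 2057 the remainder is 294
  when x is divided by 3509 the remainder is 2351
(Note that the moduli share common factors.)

718187

Combine the congruences pairwise.
gcd(2783, 2057) = 121 and 121 | (294 − 173), so the pair is consistent; merging gives x ≡ 8522 (mod 47311), where 47311 = lcm(2783, 2057).
gcd(47311, 3509) = 121 and 121 | (2351 − 8522), so the pair is consistent; merging gives x ≡ 718187 (mod 1372019), where 1372019 = lcm(47311, 3509).
The solution is unique modulo lcm(2783, 2057, 3509) = 1372019.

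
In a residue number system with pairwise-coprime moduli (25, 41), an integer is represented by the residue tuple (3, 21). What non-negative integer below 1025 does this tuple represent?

From x ≡ 3 (mod 25) write x = 3 + 25t. Substituting into x ≡ 21 (mod 41) gives 25t ≡ 18 (mod 41), and since 25⁻¹ ≡ 23 (mod 41), t ≡ 4. Hence x ≡ 3 + 25·4 = 103 (mod 1025).

103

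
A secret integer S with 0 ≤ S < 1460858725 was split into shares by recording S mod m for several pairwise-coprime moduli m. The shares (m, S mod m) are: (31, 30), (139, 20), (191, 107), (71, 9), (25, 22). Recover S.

1319512147

From S ≡ 30 (mod 31) write S = 30 + 31t. Substituting into S ≡ 20 (mod 139) gives 31t ≡ 129 (mod 139), and since 31⁻¹ ≡ 9 (mod 139), t ≡ 49. Hence S ≡ 30 + 31·49 = 1549 (mod 4309).
From S ≡ 1549 (mod 4309) write S = 1549 + 4309t. Substituting into S ≡ 107 (mod 191) gives 4309t ≡ 86 (mod 191), and since 107⁻¹ ≡ 25 (mod 191), t ≡ 49. Hence S ≡ 1549 + 4309·49 = 212690 (mod 823019).
From S ≡ 212690 (mod 823019) write S = 212690 + 823019t. Substituting into S ≡ 9 (mod 71) gives 823019t ≡ 35 (mod 71), and since 58⁻¹ ≡ 60 (mod 71), t ≡ 41. Hence S ≡ 212690 + 823019·41 = 33956469 (mod 58434349).
From S ≡ 33956469 (mod 58434349) write S = 33956469 + 58434349t. Substituting into S ≡ 22 (mod 25) gives 58434349t ≡ 3 (mod 25), and since 24⁻¹ ≡ 24 (mod 25), t ≡ 22. Hence S ≡ 33956469 + 58434349·22 = 1319512147 (mod 1460858725).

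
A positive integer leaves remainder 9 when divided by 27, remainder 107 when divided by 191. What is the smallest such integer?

Combine the congruences pairwise.
From n ≡ 9 (mod 27) write n = 9 + 27t. Substituting into n ≡ 107 (mod 191) gives 27t ≡ 98 (mod 191), and since 27⁻¹ ≡ 92 (mod 191), t ≡ 39. Hence n ≡ 9 + 27·39 = 1062 (mod 5157).

1062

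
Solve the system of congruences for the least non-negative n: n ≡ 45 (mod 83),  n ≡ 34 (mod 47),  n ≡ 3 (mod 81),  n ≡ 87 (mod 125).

The moduli are pairwise coprime; M = 83·47·81·125 = 39497625.
M/83 = 475875; 475875 ≡ 36 (mod 83); 36·30 ≡ 1, so inverse 30.
M/47 = 840375; 840375 ≡ 15 (mod 47); 15·22 ≡ 1, so inverse 22.
M/81 = 487625; 487625 ≡ 5 (mod 81); 5·65 ≡ 1, so inverse 65.
M/125 = 315981; 315981 ≡ 106 (mod 125); 106·46 ≡ 1, so inverse 46.
n ≡ 45·475875·30 + 34·840375·22 + 3·487625·65 + 87·315981·46 = 2630674587.
2630674587 mod 39497625 = 23831337.

23831337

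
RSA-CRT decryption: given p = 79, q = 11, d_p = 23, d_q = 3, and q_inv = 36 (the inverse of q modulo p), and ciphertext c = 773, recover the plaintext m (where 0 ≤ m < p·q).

m₁ = c^(d_p) mod p: c ≡ 62 (mod 79), and 62^23 mod 79 = 21.
m₂ = c^(d_q) mod q: c ≡ 3 (mod 11), and 3^3 mod 11 = 5.
h = q_inv·(m₁ − m₂) mod p = 36·(21 − 5) mod 79 = 23.
m = m₂ + h·q = 5 + 23·11 = 258.

258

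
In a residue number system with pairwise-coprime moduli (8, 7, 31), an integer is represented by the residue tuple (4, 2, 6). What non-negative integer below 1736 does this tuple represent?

The moduli are pairwise coprime; N = 8·7·31 = 1736.
N/8 = 217; 217 ≡ 1 (mod 8), inverse 1.
N/7 = 248; 248 ≡ 3 (mod 7); 3·5 ≡ 1, so inverse 5.
N/31 = 56; 56 ≡ 25 (mod 31); 25·5 ≡ 1, so inverse 5.
x ≡ 4·217·1 + 2·248·5 + 6·56·5 = 5028.
5028 mod 1736 = 1556.

1556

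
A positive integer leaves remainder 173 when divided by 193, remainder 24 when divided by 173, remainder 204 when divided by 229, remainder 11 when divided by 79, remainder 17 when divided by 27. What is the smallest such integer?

Combine the congruences pairwise.
From t ≡ 173 (mod 193) write t = 173 + 193s. Substituting into t ≡ 24 (mod 173) gives 193s ≡ 24 (mod 173), and since 20⁻¹ ≡ 26 (mod 173), s ≡ 105. Hence t ≡ 173 + 193·105 = 20438 (mod 33389).
From t ≡ 20438 (mod 33389) write t = 20438 + 33389s. Substituting into t ≡ 204 (mod 229) gives 33389s ≡ 147 (mod 229), and since 184⁻¹ ≡ 173 (mod 229), s ≡ 12. Hence t ≡ 20438 + 33389·12 = 421106 (mod 7646081).
From t ≡ 421106 (mod 7646081) write t = 421106 + 7646081s. Substituting into t ≡ 11 (mod 79) gives 7646081s ≡ 54 (mod 79), and since 66⁻¹ ≡ 6 (mod 79), s ≡ 8. Hence t ≡ 421106 + 7646081·8 = 61589754 (mod 604040399).
From t ≡ 61589754 (mod 604040399) write t = 61589754 + 604040399s. Substituting into t ≡ 17 (mod 27) gives 604040399s ≡ 17 (mod 27), and since 17⁻¹ ≡ 8 (mod 27), s ≡ 1. Hence t ≡ 61589754 + 604040399·1 = 665630153 (mod 16309090773).

665630153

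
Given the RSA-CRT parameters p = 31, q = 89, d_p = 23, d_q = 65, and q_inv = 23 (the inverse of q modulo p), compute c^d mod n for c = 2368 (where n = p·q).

m₁ = c^(d_p) mod p: c ≡ 12 (mod 31), and 12^23 mod 31 = 22.
m₂ = c^(d_q) mod q: c ≡ 54 (mod 89), and 54^65 mod 89 = 27.
h = q_inv·(m₁ − m₂) mod p = 23·(22 − 27) mod 31 = 9.
m = m₂ + h·q = 27 + 9·89 = 828.

828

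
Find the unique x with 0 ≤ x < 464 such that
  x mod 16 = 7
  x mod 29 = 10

39

From x ≡ 7 (mod 16) write x = 7 + 16t. Substituting into x ≡ 10 (mod 29) gives 16t ≡ 3 (mod 29), and since 16⁻¹ ≡ 20 (mod 29), t ≡ 2. Hence x ≡ 7 + 16·2 = 39 (mod 464).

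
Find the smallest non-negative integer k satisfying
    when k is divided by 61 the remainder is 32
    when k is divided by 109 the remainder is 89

From k ≡ 32 (mod 61) write k = 32 + 61t. Substituting into k ≡ 89 (mod 109) gives 61t ≡ 57 (mod 109), and since 61⁻¹ ≡ 84 (mod 109), t ≡ 101. Hence k ≡ 32 + 61·101 = 6193 (mod 6649).

6193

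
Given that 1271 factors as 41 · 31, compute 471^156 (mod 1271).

590

Mod 41: 471 ≡ 20; by Fermat, exponent reduces to 156 mod 40 = 36; 20^36 ≡ 16 (mod 41).
Mod 31: 471 ≡ 6; by Fermat, exponent reduces to 156 mod 30 = 6; 6^6 ≡ 1 (mod 31).
Combine by CRT: x ≡ 16 (mod 41), x ≡ 1 (mod 31) ⇒ x ≡ 590 (mod 1271).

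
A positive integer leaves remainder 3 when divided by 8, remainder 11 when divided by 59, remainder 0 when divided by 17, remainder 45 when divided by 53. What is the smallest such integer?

The moduli are pairwise coprime; M = 8·59·17·53 = 425272.
M/8 = 53159; 53159 ≡ 7 (mod 8); 7·7 ≡ 1, so inverse 7.
M/59 = 7208; 7208 ≡ 10 (mod 59); 10·6 ≡ 1, so inverse 6.
M/17 = 25016; 25016 ≡ 9 (mod 17); 9·2 ≡ 1, so inverse 2.
M/53 = 8024; 8024 ≡ 21 (mod 53); 21·48 ≡ 1, so inverse 48.
N ≡ 3·53159·7 + 11·7208·6 + 0·25016·2 + 45·8024·48 = 18923907.
18923907 mod 425272 = 211939.

211939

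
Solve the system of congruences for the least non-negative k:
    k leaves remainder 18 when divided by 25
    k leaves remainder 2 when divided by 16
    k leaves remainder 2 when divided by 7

2018

From k ≡ 18 (mod 25) write k = 18 + 25t. Substituting into k ≡ 2 (mod 16) gives 25t ≡ 0 (mod 16), and since 9⁻¹ ≡ 9 (mod 16), t ≡ 0. Hence k ≡ 18 + 25·0 = 18 (mod 400).
From k ≡ 18 (mod 400) write k = 18 + 400t. Substituting into k ≡ 2 (mod 7) gives 400t ≡ 5 (mod 7), and since 1⁻¹ ≡ 1 (mod 7), t ≡ 5. Hence k ≡ 18 + 400·5 = 2018 (mod 2800).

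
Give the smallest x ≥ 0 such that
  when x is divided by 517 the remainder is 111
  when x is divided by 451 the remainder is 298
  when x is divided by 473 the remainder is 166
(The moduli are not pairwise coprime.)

739938

Combine the congruences pairwise.
gcd(517, 451) = 11 and 11 | (298 − 111), so the pair is consistent; merging gives x ≡ 19240 (mod 21197), where 21197 = lcm(517, 451).
gcd(21197, 473) = 11 and 11 | (166 − 19240), so the pair is consistent; merging gives x ≡ 739938 (mod 911471), where 911471 = lcm(21197, 473).
The solution is unique modulo lcm(517, 451, 473) = 911471.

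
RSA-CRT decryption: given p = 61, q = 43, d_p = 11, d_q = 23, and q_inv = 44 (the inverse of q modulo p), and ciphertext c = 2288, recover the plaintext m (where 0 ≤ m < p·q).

m₁ = c^(d_p) mod p: c ≡ 31 (mod 61), and 31^11 mod 61 = 7.
m₂ = c^(d_q) mod q: c ≡ 9 (mod 43), and 9^23 mod 43 = 38.
h = q_inv·(m₁ − m₂) mod p = 44·(7 − 38) mod 61 = 39.
m = m₂ + h·q = 38 + 39·43 = 1715.

1715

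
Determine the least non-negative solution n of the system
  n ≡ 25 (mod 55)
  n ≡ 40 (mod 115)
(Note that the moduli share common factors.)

960

Combine the congruences pairwise.
gcd(55, 115) = 5 and 5 | (40 − 25), so the pair is consistent; merging gives n ≡ 960 (mod 1265), where 1265 = lcm(55, 115).
The solution is unique modulo lcm(55, 115) = 1265.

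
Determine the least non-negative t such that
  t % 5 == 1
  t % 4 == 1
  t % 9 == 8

161

The moduli are pairwise coprime; N = 5·4·9 = 180.
N/5 = 36; 36 ≡ 1 (mod 5), inverse 1.
N/4 = 45; 45 ≡ 1 (mod 4), inverse 1.
N/9 = 20; 20 ≡ 2 (mod 9); 2·5 ≡ 1, so inverse 5.
t ≡ 1·36·1 + 1·45·1 + 8·20·5 = 881.
881 mod 180 = 161.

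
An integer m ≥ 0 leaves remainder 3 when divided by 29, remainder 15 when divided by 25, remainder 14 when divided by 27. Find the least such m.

The moduli are pairwise coprime; N = 29·25·27 = 19575.
N/29 = 675; 675 ≡ 8 (mod 29); 8·11 ≡ 1, so inverse 11.
N/25 = 783; 783 ≡ 8 (mod 25); 8·22 ≡ 1, so inverse 22.
N/27 = 725; 725 ≡ 23 (mod 27); 23·20 ≡ 1, so inverse 20.
m ≡ 3·675·11 + 15·783·22 + 14·725·20 = 483665.
483665 mod 19575 = 13865.

13865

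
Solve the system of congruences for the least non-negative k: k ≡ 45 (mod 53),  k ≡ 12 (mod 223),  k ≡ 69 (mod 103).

The moduli are pairwise coprime; N = 53·223·103 = 1217357.
N/53 = 22969; 22969 ≡ 20 (mod 53); 20·8 ≡ 1, so inverse 8.
N/223 = 5459; 5459 ≡ 107 (mod 223); 107·198 ≡ 1, so inverse 198.
N/103 = 11819; 11819 ≡ 77 (mod 103); 77·99 ≡ 1, so inverse 99.
k ≡ 45·22969·8 + 12·5459·198 + 69·11819·99 = 101975013.
101975013 mod 1217357 = 934382.

934382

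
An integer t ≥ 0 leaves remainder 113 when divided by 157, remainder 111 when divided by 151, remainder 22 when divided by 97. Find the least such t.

1548918

From t ≡ 113 (mod 157) write t = 113 + 157s. Substituting into t ≡ 111 (mod 151) gives 157s ≡ 149 (mod 151), and since 6⁻¹ ≡ 126 (mod 151), s ≡ 50. Hence t ≡ 113 + 157·50 = 7963 (mod 23707).
From t ≡ 7963 (mod 23707) write t = 7963 + 23707s. Substituting into t ≡ 22 (mod 97) gives 23707s ≡ 13 (mod 97), and since 39⁻¹ ≡ 5 (mod 97), s ≡ 65. Hence t ≡ 7963 + 23707·65 = 1548918 (mod 2299579).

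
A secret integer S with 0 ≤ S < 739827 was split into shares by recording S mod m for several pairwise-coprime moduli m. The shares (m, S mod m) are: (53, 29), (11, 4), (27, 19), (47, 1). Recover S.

The moduli are pairwise coprime; N = 53·11·27·47 = 739827.
N/53 = 13959; 13959 ≡ 20 (mod 53); 20·8 ≡ 1, so inverse 8.
N/11 = 67257; 67257 ≡ 3 (mod 11); 3·4 ≡ 1, so inverse 4.
N/27 = 27401; 27401 ≡ 23 (mod 27); 23·20 ≡ 1, so inverse 20.
N/47 = 15741; 15741 ≡ 43 (mod 47); 43·35 ≡ 1, so inverse 35.
S ≡ 29·13959·8 + 4·67257·4 + 19·27401·20 + 1·15741·35 = 15277915.
15277915 mod 739827 = 481375.

481375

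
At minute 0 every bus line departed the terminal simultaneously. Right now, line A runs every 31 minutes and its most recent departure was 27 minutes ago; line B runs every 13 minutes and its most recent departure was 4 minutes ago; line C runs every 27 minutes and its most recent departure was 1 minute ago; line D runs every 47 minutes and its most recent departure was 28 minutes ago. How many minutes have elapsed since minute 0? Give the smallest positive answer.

The moduli are pairwise coprime; N = 31·13·27·47 = 511407.
N/31 = 16497; 16497 ≡ 5 (mod 31); 5·25 ≡ 1, so inverse 25.
N/13 = 39339; 39339 ≡ 1 (mod 13), inverse 1.
N/27 = 18941; 18941 ≡ 14 (mod 27); 14·2 ≡ 1, so inverse 2.
N/47 = 10881; 10881 ≡ 24 (mod 47); 24·2 ≡ 1, so inverse 2.
t ≡ 27·16497·25 + 4·39339·1 + 1·18941·2 + 28·10881·2 = 11940049.
11940049 mod 511407 = 177688.

177688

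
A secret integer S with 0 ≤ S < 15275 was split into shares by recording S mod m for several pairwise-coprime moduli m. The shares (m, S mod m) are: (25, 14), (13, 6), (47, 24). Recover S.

8014

From S ≡ 14 (mod 25) write S = 14 + 25t. Substituting into S ≡ 6 (mod 13) gives 25t ≡ 5 (mod 13), and since 12⁻¹ ≡ 12 (mod 13), t ≡ 8. Hence S ≡ 14 + 25·8 = 214 (mod 325).
From S ≡ 214 (mod 325) write S = 214 + 325t. Substituting into S ≡ 24 (mod 47) gives 325t ≡ 45 (mod 47), and since 43⁻¹ ≡ 35 (mod 47), t ≡ 24. Hence S ≡ 214 + 325·24 = 8014 (mod 15275).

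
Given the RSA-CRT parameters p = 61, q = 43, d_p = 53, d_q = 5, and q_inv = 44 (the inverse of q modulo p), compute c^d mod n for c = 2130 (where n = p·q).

103

m₁ = c^(d_p) mod p: c ≡ 56 (mod 61), and 56^53 mod 61 = 42.
m₂ = c^(d_q) mod q: c ≡ 23 (mod 43), and 23^5 mod 43 = 17.
h = q_inv·(m₁ − m₂) mod p = 44·(42 − 17) mod 61 = 2.
m = m₂ + h·q = 17 + 2·43 = 103.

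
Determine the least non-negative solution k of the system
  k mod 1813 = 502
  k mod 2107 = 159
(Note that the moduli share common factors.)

gcd(1813, 2107) = 49 and 49 | (159 − 502), so the pair is consistent; merging gives k ≡ 67583 (mod 77959), where 77959 = lcm(1813, 2107).
The solution is unique modulo lcm(1813, 2107) = 77959.

67583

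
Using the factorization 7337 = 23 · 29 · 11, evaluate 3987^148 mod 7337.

4547

Mod 23: 3987 ≡ 8; by Fermat, exponent reduces to 148 mod 22 = 16; 8^16 ≡ 16 (mod 23).
Mod 29: 3987 ≡ 14; by Fermat, exponent reduces to 148 mod 28 = 8; 14^8 ≡ 23 (mod 29).
Mod 11: 3987 ≡ 5; by Fermat, exponent reduces to 148 mod 10 = 8; 5^8 ≡ 4 (mod 11).
Combine by CRT: x ≡ 16 (mod 23), x ≡ 23 (mod 29), x ≡ 4 (mod 11) ⇒ x ≡ 4547 (mod 7337).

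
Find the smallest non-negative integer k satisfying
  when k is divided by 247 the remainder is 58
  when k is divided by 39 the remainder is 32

gcd(247, 39) = 13 and 13 | (32 − 58), so the pair is consistent; merging gives k ≡ 305 (mod 741), where 741 = lcm(247, 39).
The solution is unique modulo lcm(247, 39) = 741.

305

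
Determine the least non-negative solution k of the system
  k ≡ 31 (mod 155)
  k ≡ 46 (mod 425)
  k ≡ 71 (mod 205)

gcd(155, 425) = 5 and 5 | (46 − 31), so the pair is consistent; merging gives k ≡ 5146 (mod 13175), where 13175 = lcm(155, 425).
gcd(13175, 205) = 5 and 5 | (71 − 5146), so the pair is consistent; merging gives k ≡ 360871 (mod 540175), where 540175 = lcm(13175, 205).
The solution is unique modulo lcm(155, 425, 205) = 540175.

360871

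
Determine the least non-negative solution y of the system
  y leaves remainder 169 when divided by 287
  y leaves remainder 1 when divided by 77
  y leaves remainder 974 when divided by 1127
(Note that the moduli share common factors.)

Combine the congruences pairwise.
gcd(287, 77) = 7 and 7 | (1 − 169), so the pair is consistent; merging gives y ≡ 2465 (mod 3157), where 3157 = lcm(287, 77).
gcd(3157, 1127) = 7 and 7 | (974 − 2465), so the pair is consistent; merging gives y ≡ 198199 (mod 508277), where 508277 = lcm(3157, 1127).
The solution is unique modulo lcm(287, 77, 1127) = 508277.

198199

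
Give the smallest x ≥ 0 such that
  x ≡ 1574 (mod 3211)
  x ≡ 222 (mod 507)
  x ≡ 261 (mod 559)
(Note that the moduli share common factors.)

332307

gcd(3211, 507) = 169 and 169 | (222 − 1574), so the pair is consistent; merging gives x ≡ 4785 (mod 9633), where 9633 = lcm(3211, 507).
gcd(9633, 559) = 13 and 13 | (261 − 4785), so the pair is consistent; merging gives x ≡ 332307 (mod 414219), where 414219 = lcm(9633, 559).
The solution is unique modulo lcm(3211, 507, 559) = 414219.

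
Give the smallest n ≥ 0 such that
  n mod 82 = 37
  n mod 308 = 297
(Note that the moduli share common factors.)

4301

gcd(82, 308) = 2 and 2 | (297 − 37), so the pair is consistent; merging gives n ≡ 4301 (mod 12628), where 12628 = lcm(82, 308).
The solution is unique modulo lcm(82, 308) = 12628.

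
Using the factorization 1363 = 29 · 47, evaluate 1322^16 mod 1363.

59

Mod 29: 1322 ≡ 17; 17^16 ≡ 1 (mod 29).
Mod 47: 1322 ≡ 6; 6^16 ≡ 12 (mod 47).
Combine by CRT: x ≡ 1 (mod 29), x ≡ 12 (mod 47) ⇒ x ≡ 59 (mod 1363).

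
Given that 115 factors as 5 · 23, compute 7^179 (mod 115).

Mod 5: 7 ≡ 2; by Fermat, exponent reduces to 179 mod 4 = 3; 2^3 ≡ 3 (mod 5).
Mod 23: 7 ≡ 7; by Fermat, exponent reduces to 179 mod 22 = 3; 7^3 ≡ 21 (mod 23).
Combine by CRT: x ≡ 3 (mod 5), x ≡ 21 (mod 23) ⇒ x ≡ 113 (mod 115).

113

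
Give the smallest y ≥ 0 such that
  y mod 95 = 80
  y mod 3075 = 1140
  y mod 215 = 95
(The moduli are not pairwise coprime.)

1243440

Combine the congruences pairwise.
gcd(95, 3075) = 5 and 5 | (1140 − 80), so the pair is consistent; merging gives y ≡ 16515 (mod 58425), where 58425 = lcm(95, 3075).
gcd(58425, 215) = 5 and 5 | (95 − 16515), so the pair is consistent; merging gives y ≡ 1243440 (mod 2512275), where 2512275 = lcm(58425, 215).
The solution is unique modulo lcm(95, 3075, 215) = 2512275.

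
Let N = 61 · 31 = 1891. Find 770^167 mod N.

1122

Mod 61: 770 ≡ 38; by Fermat, exponent reduces to 167 mod 60 = 47; 38^47 ≡ 24 (mod 61).
Mod 31: 770 ≡ 26; by Fermat, exponent reduces to 167 mod 30 = 17; 26^17 ≡ 6 (mod 31).
Combine by CRT: x ≡ 24 (mod 61), x ≡ 6 (mod 31) ⇒ x ≡ 1122 (mod 1891).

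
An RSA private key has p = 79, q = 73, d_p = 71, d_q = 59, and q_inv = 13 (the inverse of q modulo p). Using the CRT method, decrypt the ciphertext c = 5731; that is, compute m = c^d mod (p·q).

m₁ = c^(d_p) mod p: c ≡ 43 (mod 79), and 43^71 mod 79 = 75.
m₂ = c^(d_q) mod q: c ≡ 37 (mod 73), and 37^59 mod 73 = 16.
h = q_inv·(m₁ − m₂) mod p = 13·(75 − 16) mod 79 = 56.
m = m₂ + h·q = 16 + 56·73 = 4104.

4104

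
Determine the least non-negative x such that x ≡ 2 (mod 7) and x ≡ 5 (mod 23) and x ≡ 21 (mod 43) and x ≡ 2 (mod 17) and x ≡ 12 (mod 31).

1833197

From x ≡ 2 (mod 7) write x = 2 + 7t. Substituting into x ≡ 5 (mod 23) gives 7t ≡ 3 (mod 23), and since 7⁻¹ ≡ 10 (mod 23), t ≡ 7. Hence x ≡ 2 + 7·7 = 51 (mod 161).
From x ≡ 51 (mod 161) write x = 51 + 161t. Substituting into x ≡ 21 (mod 43) gives 161t ≡ 13 (mod 43), and since 32⁻¹ ≡ 39 (mod 43), t ≡ 34. Hence x ≡ 51 + 161·34 = 5525 (mod 6923).
From x ≡ 5525 (mod 6923) write x = 5525 + 6923t. Substituting into x ≡ 2 (mod 17) gives 6923t ≡ 2 (mod 17), and since 4⁻¹ ≡ 13 (mod 17), t ≡ 9. Hence x ≡ 5525 + 6923·9 = 67832 (mod 117691).
From x ≡ 67832 (mod 117691) write x = 67832 + 117691t. Substituting into x ≡ 12 (mod 31) gives 117691t ≡ 8 (mod 31), and since 15⁻¹ ≡ 29 (mod 31), t ≡ 15. Hence x ≡ 67832 + 117691·15 = 1833197 (mod 3648421).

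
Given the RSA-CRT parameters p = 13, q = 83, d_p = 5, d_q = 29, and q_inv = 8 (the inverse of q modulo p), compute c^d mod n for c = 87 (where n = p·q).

m₁ = c^(d_p) mod p: c ≡ 9 (mod 13), and 9^5 mod 13 = 3.
m₂ = c^(d_q) mod q: c ≡ 4 (mod 83), and 4^29 mod 83 = 68.
h = q_inv·(m₁ − m₂) mod p = 8·(3 − 68) mod 13 = 0.
m = m₂ + h·q = 68 + 0·83 = 68.

68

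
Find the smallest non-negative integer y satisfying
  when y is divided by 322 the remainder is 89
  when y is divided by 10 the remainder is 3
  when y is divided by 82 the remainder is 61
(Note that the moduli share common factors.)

gcd(322, 10) = 2 and 2 | (3 − 89), so the pair is consistent; merging gives y ≡ 733 (mod 1610), where 1610 = lcm(322, 10).
gcd(1610, 82) = 2 and 2 | (61 − 733), so the pair is consistent; merging gives y ≡ 10393 (mod 66010), where 66010 = lcm(1610, 82).
The solution is unique modulo lcm(322, 10, 82) = 66010.

10393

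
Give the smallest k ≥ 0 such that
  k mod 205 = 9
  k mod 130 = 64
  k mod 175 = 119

gcd(205, 130) = 5 and 5 | (64 − 9), so the pair is consistent; merging gives k ≡ 5134 (mod 5330), where 5330 = lcm(205, 130).
gcd(5330, 175) = 5 and 5 | (119 − 5134), so the pair is consistent; merging gives k ≡ 149044 (mod 186550), where 186550 = lcm(5330, 175).
The solution is unique modulo lcm(205, 130, 175) = 186550.

149044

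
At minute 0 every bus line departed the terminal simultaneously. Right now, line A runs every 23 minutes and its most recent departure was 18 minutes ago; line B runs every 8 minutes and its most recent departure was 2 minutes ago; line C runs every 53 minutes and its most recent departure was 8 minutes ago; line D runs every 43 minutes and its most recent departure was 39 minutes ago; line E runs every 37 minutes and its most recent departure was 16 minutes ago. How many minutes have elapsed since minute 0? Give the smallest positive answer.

Combine the congruences pairwise.
From t ≡ 18 (mod 23) write t = 18 + 23s. Substituting into t ≡ 2 (mod 8) gives 23s ≡ 0 (mod 8), and since 7⁻¹ ≡ 7 (mod 8), s ≡ 0. Hence t ≡ 18 + 23·0 = 18 (mod 184).
From t ≡ 18 (mod 184) write t = 18 + 184s. Substituting into t ≡ 8 (mod 53) gives 184s ≡ 43 (mod 53), and since 25⁻¹ ≡ 17 (mod 53), s ≡ 42. Hence t ≡ 18 + 184·42 = 7746 (mod 9752).
From t ≡ 7746 (mod 9752) write t = 7746 + 9752s. Substituting into t ≡ 39 (mod 43) gives 9752s ≡ 33 (mod 43), and since 34⁻¹ ≡ 19 (mod 43), s ≡ 25. Hence t ≡ 7746 + 9752·25 = 251546 (mod 419336).
From t ≡ 251546 (mod 419336) write t = 251546 + 419336s. Substituting into t ≡ 16 (mod 37) gives 419336s ≡ 33 (mod 37), and since 15⁻¹ ≡ 5 (mod 37), s ≡ 17. Hence t ≡ 251546 + 419336·17 = 7380258 (mod 15515432).

7380258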